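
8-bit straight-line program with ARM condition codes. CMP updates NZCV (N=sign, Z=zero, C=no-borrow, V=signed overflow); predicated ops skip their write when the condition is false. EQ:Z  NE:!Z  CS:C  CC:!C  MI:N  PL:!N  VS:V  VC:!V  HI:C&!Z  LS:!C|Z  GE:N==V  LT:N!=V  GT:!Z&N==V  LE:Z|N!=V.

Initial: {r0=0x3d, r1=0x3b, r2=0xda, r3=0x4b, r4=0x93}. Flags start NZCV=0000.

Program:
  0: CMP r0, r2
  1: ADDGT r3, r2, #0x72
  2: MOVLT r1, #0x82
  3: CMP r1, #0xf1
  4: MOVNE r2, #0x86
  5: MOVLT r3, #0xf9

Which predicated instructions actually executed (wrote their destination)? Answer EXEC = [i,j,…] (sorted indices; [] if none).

0: ✓ CMP  NZCV=0000
1: ✓ ADDGT  r3←0x4c
2: · MOVLT
3: ✓ CMP  NZCV=0000
4: ✓ MOVNE  r2←0x86
5: · MOVLT

EXEC = [1,4]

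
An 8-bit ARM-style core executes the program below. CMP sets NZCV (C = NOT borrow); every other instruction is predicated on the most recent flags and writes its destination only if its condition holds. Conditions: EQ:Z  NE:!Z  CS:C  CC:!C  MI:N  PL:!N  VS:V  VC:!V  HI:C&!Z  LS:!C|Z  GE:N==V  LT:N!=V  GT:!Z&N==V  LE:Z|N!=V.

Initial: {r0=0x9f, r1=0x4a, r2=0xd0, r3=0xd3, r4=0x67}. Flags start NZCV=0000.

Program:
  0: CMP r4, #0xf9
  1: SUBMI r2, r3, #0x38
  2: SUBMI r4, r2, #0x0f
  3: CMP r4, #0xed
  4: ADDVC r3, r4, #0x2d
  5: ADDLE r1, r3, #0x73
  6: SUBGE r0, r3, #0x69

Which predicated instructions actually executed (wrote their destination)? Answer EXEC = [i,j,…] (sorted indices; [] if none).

EXEC = [4,6]

0: ✓ CMP  NZCV=0000
1: · SUBMI
2: · SUBMI
3: ✓ CMP  NZCV=0000
4: ✓ ADDVC  r3←0x94
5: · ADDLE
6: ✓ SUBGE  r0←0x2b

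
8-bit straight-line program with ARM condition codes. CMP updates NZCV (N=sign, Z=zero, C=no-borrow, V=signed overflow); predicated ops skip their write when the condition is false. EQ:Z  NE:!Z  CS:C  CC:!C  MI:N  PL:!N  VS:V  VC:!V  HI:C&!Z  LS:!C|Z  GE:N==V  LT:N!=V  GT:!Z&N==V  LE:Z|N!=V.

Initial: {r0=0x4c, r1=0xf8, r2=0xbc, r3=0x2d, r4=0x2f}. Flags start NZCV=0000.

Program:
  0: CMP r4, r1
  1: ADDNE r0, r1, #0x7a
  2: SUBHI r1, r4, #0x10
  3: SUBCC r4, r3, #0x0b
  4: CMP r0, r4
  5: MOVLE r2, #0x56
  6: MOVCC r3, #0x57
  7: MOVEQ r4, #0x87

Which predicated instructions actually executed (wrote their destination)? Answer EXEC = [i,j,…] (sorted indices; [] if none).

EXEC = [1,3]

[0] flags=0000 → (cmp)
[1] flags=0000 NE?T → r0=0x72
[2] flags=0000 HI?F → skip
[3] flags=0000 CC?T → r4=0x22
[4] flags=0010 → (cmp)
[5] flags=0010 LE?F → skip
[6] flags=0010 CC?F → skip
[7] flags=0010 EQ?F → skip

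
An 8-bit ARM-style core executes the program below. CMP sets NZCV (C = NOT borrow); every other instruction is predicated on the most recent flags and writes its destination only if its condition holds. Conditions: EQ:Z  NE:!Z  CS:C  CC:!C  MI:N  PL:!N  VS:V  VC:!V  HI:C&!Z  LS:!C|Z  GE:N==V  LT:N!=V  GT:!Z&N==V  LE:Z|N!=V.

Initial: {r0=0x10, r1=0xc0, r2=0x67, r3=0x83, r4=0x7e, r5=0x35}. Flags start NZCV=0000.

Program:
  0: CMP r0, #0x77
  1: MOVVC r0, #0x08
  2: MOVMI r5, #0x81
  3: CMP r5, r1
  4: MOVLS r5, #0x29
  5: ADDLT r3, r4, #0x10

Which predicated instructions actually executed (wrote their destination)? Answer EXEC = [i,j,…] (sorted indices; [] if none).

0: ✓ CMP  NZCV=1000
1: ✓ MOVVC  r0←0x08
2: ✓ MOVMI  r5←0x81
3: ✓ CMP  NZCV=1000
4: ✓ MOVLS  r5←0x29
5: ✓ ADDLT  r3←0x8e

EXEC = [1,2,4,5]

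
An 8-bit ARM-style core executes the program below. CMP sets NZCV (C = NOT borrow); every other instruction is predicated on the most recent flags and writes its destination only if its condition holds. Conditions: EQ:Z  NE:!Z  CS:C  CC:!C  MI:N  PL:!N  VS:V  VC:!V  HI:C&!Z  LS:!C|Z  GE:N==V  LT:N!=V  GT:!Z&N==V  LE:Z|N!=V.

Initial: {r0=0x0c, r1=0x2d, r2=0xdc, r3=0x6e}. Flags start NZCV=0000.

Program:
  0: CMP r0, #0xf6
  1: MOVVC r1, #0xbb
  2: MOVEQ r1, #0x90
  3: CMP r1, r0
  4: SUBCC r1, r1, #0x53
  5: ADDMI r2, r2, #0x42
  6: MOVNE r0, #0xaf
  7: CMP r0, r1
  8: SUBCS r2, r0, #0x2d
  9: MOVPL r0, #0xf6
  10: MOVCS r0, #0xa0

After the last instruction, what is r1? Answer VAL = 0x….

VAL = 0xbb

[0] flags=0000 → (cmp)
[1] flags=0000 VC?T → r1=0xbb
[2] flags=0000 EQ?F → skip
[3] flags=1010 → (cmp)
[4] flags=1010 CC?F → skip
[5] flags=1010 MI?T → r2=0x1e
[6] flags=1010 NE?T → r0=0xaf
[7] flags=1000 → (cmp)
[8] flags=1000 CS?F → skip
[9] flags=1000 PL?F → skip
[10] flags=1000 CS?F → skip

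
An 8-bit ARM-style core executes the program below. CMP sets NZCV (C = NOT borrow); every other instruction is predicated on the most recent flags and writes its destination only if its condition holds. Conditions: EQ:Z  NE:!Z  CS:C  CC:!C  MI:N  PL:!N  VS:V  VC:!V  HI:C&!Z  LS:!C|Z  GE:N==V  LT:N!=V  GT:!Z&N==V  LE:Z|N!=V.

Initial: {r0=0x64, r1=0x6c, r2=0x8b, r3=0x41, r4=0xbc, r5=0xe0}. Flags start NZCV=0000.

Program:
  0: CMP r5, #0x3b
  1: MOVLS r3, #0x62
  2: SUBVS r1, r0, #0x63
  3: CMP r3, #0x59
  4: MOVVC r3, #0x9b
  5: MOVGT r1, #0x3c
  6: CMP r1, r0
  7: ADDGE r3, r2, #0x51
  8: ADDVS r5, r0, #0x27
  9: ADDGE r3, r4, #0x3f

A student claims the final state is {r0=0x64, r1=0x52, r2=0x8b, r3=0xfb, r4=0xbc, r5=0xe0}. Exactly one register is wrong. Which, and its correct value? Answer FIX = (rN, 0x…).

FIX = (r1, 0x6c)

[0] flags=1010 → (cmp)
[1] flags=1010 LS?F → skip
[2] flags=1010 VS?F → skip
[3] flags=1000 → (cmp)
[4] flags=1000 VC?T → r3=0x9b
[5] flags=1000 GT?F → skip
[6] flags=0010 → (cmp)
[7] flags=0010 GE?T → r3=0xdc
[8] flags=0010 VS?F → skip
[9] flags=0010 GE?T → r3=0xfb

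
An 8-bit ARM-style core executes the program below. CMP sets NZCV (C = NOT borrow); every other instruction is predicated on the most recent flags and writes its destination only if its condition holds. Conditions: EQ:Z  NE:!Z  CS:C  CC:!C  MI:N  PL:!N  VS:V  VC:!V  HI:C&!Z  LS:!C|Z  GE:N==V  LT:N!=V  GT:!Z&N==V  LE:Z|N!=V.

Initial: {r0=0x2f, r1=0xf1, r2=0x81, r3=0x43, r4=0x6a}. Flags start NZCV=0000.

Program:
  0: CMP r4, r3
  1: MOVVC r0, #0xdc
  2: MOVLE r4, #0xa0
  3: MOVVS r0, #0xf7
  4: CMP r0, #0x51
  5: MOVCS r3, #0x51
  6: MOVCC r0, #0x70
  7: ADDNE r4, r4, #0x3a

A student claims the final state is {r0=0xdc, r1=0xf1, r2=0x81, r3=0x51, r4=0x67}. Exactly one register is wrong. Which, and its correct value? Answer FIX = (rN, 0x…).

[0] flags=0010 → (cmp)
[1] flags=0010 VC?T → r0=0xdc
[2] flags=0010 LE?F → skip
[3] flags=0010 VS?F → skip
[4] flags=1010 → (cmp)
[5] flags=1010 CS?T → r3=0x51
[6] flags=1010 CC?F → skip
[7] flags=1010 NE?T → r4=0xa4

FIX = (r4, 0xa4)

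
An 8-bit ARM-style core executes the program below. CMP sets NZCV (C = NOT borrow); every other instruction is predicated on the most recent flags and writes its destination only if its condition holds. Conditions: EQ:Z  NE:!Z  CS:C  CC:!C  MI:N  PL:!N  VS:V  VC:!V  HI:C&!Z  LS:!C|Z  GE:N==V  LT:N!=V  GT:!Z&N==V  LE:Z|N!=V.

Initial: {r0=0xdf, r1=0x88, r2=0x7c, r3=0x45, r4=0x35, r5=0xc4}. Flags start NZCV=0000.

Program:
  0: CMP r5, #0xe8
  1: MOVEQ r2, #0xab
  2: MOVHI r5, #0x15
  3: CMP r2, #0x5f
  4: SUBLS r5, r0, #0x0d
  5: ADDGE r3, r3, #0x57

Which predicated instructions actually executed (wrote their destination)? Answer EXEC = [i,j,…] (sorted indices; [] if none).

EXEC = [5]

0: ✓ CMP  NZCV=1000
1: · MOVEQ
2: · MOVHI
3: ✓ CMP  NZCV=0010
4: · SUBLS
5: ✓ ADDGE  r3←0x9c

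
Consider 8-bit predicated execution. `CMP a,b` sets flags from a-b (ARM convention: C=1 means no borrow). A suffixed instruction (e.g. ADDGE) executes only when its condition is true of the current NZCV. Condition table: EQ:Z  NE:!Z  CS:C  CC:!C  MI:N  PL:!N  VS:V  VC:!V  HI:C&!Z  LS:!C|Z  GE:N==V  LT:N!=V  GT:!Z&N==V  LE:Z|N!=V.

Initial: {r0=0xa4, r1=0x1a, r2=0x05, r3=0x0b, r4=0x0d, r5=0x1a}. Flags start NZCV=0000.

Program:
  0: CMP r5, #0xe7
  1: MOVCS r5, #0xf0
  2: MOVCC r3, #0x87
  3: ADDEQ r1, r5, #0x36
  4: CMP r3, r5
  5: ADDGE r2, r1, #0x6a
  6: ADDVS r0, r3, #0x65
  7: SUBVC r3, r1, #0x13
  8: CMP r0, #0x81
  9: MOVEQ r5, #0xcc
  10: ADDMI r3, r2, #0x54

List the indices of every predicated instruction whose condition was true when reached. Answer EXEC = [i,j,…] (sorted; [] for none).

0: ✓ CMP  NZCV=0000
1: · MOVCS
2: ✓ MOVCC  r3←0x87
3: · ADDEQ
4: ✓ CMP  NZCV=0011
5: · ADDGE
6: ✓ ADDVS  r0←0xec
7: · SUBVC
8: ✓ CMP  NZCV=0010
9: · MOVEQ
10: · ADDMI

EXEC = [2,6]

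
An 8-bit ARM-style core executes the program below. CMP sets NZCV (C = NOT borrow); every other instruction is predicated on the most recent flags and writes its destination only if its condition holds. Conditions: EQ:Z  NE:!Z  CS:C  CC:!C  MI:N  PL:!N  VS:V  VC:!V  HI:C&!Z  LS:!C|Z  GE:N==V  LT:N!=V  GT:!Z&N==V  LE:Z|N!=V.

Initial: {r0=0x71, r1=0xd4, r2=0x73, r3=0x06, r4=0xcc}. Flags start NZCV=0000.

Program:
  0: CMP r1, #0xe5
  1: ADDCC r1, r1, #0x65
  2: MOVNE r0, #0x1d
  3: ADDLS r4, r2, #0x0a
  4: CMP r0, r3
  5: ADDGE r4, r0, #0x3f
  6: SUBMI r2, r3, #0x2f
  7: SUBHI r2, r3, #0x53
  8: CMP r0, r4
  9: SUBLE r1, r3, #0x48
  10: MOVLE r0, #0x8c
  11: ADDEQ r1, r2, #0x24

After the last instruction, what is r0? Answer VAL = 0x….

VAL = 0x8c

[0] flags=1000 → (cmp)
[1] flags=1000 CC?T → r1=0x39
[2] flags=1000 NE?T → r0=0x1d
[3] flags=1000 LS?T → r4=0x7d
[4] flags=0010 → (cmp)
[5] flags=0010 GE?T → r4=0x5c
[6] flags=0010 MI?F → skip
[7] flags=0010 HI?T → r2=0xb3
[8] flags=1000 → (cmp)
[9] flags=1000 LE?T → r1=0xbe
[10] flags=1000 LE?T → r0=0x8c
[11] flags=1000 EQ?F → skip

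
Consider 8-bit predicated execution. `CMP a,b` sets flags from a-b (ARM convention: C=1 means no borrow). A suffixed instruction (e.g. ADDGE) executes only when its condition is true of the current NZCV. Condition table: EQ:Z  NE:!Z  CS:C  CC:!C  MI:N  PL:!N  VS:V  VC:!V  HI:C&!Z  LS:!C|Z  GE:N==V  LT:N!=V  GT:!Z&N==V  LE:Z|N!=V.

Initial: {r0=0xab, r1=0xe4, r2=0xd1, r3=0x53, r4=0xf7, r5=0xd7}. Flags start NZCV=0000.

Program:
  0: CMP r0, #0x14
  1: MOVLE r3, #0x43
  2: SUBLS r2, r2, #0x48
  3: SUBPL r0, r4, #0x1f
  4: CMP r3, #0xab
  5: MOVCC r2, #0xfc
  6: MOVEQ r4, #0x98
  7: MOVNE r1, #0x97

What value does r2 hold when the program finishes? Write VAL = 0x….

VAL = 0xfc

[0] flags=1010 → (cmp)
[1] flags=1010 LE?T → r3=0x43
[2] flags=1010 LS?F → skip
[3] flags=1010 PL?F → skip
[4] flags=1001 → (cmp)
[5] flags=1001 CC?T → r2=0xfc
[6] flags=1001 EQ?F → skip
[7] flags=1001 NE?T → r1=0x97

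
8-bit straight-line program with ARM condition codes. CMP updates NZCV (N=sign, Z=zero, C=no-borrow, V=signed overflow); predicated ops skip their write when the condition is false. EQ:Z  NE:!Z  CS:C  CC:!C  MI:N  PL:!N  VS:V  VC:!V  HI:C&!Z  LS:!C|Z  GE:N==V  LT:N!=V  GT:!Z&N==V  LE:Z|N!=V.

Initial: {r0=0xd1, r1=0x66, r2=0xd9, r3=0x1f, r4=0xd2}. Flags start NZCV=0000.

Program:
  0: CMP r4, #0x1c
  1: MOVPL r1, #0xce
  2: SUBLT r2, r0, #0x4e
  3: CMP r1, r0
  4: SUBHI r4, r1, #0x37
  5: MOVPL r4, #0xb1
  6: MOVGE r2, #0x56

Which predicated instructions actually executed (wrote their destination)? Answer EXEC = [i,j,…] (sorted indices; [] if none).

0: ✓ CMP  NZCV=1010
1: · MOVPL
2: ✓ SUBLT  r2←0x83
3: ✓ CMP  NZCV=1001
4: · SUBHI
5: · MOVPL
6: ✓ MOVGE  r2←0x56

EXEC = [2,6]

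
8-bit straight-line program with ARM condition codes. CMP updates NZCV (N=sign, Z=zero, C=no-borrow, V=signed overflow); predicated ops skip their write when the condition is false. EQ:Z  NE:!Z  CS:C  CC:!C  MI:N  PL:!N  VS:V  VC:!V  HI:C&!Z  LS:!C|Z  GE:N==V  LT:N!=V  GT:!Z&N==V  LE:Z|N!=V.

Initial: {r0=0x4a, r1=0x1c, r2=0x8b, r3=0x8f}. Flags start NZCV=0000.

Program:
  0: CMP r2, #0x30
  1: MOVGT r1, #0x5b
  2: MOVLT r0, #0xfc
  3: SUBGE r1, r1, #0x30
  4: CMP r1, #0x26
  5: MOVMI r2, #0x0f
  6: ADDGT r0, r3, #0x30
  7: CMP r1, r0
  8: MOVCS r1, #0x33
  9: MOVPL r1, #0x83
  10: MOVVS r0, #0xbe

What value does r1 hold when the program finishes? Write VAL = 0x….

VAL = 0x83

[0] flags=0011 → (cmp)
[1] flags=0011 GT?F → skip
[2] flags=0011 LT?T → r0=0xfc
[3] flags=0011 GE?F → skip
[4] flags=1000 → (cmp)
[5] flags=1000 MI?T → r2=0x0f
[6] flags=1000 GT?F → skip
[7] flags=0000 → (cmp)
[8] flags=0000 CS?F → skip
[9] flags=0000 PL?T → r1=0x83
[10] flags=0000 VS?F → skip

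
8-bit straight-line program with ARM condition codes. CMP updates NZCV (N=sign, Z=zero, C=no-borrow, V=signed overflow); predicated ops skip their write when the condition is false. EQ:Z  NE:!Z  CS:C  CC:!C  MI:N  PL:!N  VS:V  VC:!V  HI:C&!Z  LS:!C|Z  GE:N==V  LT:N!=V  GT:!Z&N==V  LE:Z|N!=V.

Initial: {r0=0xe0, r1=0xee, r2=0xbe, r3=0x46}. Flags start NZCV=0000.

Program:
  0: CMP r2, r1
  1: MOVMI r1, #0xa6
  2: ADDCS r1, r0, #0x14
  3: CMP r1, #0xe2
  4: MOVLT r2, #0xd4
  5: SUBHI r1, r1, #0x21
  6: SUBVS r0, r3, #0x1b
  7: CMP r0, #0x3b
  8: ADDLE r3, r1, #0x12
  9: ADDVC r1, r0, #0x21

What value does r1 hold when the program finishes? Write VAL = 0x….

VAL = 0x01

0: ✓ CMP  NZCV=1000
1: ✓ MOVMI  r1←0xa6
2: · ADDCS
3: ✓ CMP  NZCV=1000
4: ✓ MOVLT  r2←0xd4
5: · SUBHI
6: · SUBVS
7: ✓ CMP  NZCV=1010
8: ✓ ADDLE  r3←0xb8
9: ✓ ADDVC  r1←0x01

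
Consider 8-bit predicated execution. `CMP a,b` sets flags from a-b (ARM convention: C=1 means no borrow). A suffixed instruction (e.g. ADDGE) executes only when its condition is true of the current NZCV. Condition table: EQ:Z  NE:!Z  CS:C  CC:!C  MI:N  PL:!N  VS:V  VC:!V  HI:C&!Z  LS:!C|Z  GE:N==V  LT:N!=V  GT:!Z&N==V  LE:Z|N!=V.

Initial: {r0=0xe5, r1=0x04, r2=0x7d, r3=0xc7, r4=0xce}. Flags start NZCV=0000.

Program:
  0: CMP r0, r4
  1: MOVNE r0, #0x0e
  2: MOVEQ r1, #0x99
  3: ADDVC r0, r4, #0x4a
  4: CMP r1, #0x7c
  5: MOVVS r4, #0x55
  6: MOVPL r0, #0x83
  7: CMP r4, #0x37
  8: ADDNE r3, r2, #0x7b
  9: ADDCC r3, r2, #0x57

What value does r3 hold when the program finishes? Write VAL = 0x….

0: ✓ CMP  NZCV=0010
1: ✓ MOVNE  r0←0x0e
2: · MOVEQ
3: ✓ ADDVC  r0←0x18
4: ✓ CMP  NZCV=1000
5: · MOVVS
6: · MOVPL
7: ✓ CMP  NZCV=1010
8: ✓ ADDNE  r3←0xf8
9: · ADDCC

VAL = 0xf8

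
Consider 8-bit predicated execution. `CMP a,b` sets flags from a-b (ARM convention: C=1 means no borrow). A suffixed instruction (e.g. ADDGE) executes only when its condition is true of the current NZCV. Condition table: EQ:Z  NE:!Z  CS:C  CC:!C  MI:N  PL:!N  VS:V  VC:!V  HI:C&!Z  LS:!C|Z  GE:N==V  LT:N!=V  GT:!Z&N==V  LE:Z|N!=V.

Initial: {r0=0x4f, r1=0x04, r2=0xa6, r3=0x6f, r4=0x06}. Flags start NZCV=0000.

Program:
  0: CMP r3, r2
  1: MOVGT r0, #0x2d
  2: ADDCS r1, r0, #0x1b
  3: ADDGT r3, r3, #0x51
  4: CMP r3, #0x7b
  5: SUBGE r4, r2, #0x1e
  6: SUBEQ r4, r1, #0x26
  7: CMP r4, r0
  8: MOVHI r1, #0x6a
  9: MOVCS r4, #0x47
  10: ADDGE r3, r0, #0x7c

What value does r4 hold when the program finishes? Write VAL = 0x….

VAL = 0x06

[0] flags=1001 → (cmp)
[1] flags=1001 GT?T → r0=0x2d
[2] flags=1001 CS?F → skip
[3] flags=1001 GT?T → r3=0xc0
[4] flags=0011 → (cmp)
[5] flags=0011 GE?F → skip
[6] flags=0011 EQ?F → skip
[7] flags=1000 → (cmp)
[8] flags=1000 HI?F → skip
[9] flags=1000 CS?F → skip
[10] flags=1000 GE?F → skip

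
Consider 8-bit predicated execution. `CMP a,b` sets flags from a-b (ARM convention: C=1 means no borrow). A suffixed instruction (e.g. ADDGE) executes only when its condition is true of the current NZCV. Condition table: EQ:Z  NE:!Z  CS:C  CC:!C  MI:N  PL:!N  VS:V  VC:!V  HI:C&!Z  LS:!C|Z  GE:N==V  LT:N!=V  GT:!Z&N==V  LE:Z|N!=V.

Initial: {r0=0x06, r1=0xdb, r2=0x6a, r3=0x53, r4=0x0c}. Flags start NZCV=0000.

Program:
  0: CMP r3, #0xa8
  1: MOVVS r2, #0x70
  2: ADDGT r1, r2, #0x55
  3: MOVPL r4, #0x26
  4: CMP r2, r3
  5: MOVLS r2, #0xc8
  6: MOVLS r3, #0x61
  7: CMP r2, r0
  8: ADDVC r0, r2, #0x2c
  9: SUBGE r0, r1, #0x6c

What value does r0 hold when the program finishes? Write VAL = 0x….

VAL = 0x59

0: ✓ CMP  NZCV=1001
1: ✓ MOVVS  r2←0x70
2: ✓ ADDGT  r1←0xc5
3: · MOVPL
4: ✓ CMP  NZCV=0010
5: · MOVLS
6: · MOVLS
7: ✓ CMP  NZCV=0010
8: ✓ ADDVC  r0←0x9c
9: ✓ SUBGE  r0←0x59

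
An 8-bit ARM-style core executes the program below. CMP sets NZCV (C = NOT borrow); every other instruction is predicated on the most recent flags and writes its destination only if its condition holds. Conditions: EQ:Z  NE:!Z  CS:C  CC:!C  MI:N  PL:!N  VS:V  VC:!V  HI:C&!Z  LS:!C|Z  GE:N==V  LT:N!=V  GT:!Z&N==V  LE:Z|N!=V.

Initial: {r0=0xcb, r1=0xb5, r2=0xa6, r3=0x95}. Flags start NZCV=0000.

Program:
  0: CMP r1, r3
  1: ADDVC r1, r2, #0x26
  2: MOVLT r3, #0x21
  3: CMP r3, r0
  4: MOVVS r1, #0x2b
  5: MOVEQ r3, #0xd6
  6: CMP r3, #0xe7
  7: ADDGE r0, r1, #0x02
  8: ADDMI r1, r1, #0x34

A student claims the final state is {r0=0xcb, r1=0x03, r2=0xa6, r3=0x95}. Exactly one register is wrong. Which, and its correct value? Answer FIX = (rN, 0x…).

0: ✓ CMP  NZCV=0010
1: ✓ ADDVC  r1←0xcc
2: · MOVLT
3: ✓ CMP  NZCV=1000
4: · MOVVS
5: · MOVEQ
6: ✓ CMP  NZCV=1000
7: · ADDGE
8: ✓ ADDMI  r1←0x00

FIX = (r1, 0x00)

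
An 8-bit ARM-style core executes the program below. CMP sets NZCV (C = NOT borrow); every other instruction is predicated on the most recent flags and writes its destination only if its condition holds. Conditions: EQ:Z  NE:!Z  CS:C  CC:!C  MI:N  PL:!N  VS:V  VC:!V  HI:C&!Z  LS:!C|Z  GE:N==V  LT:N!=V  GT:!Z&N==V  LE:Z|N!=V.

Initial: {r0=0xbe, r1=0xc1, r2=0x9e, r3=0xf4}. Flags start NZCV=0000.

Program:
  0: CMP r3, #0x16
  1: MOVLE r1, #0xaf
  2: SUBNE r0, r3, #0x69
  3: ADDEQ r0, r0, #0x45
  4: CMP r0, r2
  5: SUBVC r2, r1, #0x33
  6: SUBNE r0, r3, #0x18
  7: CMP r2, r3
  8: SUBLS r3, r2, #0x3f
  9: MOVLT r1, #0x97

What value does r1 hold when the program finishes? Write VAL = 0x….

VAL = 0xaf

[0] flags=1010 → (cmp)
[1] flags=1010 LE?T → r1=0xaf
[2] flags=1010 NE?T → r0=0x8b
[3] flags=1010 EQ?F → skip
[4] flags=1000 → (cmp)
[5] flags=1000 VC?T → r2=0x7c
[6] flags=1000 NE?T → r0=0xdc
[7] flags=1001 → (cmp)
[8] flags=1001 LS?T → r3=0x3d
[9] flags=1001 LT?F → skip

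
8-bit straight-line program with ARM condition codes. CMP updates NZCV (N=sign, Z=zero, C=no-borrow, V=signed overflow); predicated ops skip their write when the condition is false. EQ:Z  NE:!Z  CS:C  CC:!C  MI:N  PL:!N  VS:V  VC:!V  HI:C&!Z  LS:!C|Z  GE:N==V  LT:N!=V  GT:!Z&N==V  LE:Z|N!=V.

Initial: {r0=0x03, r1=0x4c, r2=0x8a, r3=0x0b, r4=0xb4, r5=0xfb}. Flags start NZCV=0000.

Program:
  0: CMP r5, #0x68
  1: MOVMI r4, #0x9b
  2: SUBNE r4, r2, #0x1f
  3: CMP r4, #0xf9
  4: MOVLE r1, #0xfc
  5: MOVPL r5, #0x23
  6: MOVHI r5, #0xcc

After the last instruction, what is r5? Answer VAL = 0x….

0: ✓ CMP  NZCV=1010
1: ✓ MOVMI  r4←0x9b
2: ✓ SUBNE  r4←0x6b
3: ✓ CMP  NZCV=0000
4: · MOVLE
5: ✓ MOVPL  r5←0x23
6: · MOVHI

VAL = 0x23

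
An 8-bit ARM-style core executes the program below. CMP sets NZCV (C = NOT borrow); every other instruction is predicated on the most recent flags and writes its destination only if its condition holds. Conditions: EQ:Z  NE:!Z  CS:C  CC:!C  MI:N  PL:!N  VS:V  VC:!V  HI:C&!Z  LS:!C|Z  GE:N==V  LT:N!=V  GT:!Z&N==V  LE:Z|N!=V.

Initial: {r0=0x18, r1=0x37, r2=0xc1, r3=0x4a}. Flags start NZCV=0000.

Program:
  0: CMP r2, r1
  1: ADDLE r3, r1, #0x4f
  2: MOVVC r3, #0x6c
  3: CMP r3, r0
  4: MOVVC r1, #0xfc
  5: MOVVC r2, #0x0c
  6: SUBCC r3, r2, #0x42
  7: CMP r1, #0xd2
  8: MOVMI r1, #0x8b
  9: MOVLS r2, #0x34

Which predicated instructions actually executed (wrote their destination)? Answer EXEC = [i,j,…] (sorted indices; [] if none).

0: ✓ CMP  NZCV=1010
1: ✓ ADDLE  r3←0x86
2: ✓ MOVVC  r3←0x6c
3: ✓ CMP  NZCV=0010
4: ✓ MOVVC  r1←0xfc
5: ✓ MOVVC  r2←0x0c
6: · SUBCC
7: ✓ CMP  NZCV=0010
8: · MOVMI
9: · MOVLS

EXEC = [1,2,4,5]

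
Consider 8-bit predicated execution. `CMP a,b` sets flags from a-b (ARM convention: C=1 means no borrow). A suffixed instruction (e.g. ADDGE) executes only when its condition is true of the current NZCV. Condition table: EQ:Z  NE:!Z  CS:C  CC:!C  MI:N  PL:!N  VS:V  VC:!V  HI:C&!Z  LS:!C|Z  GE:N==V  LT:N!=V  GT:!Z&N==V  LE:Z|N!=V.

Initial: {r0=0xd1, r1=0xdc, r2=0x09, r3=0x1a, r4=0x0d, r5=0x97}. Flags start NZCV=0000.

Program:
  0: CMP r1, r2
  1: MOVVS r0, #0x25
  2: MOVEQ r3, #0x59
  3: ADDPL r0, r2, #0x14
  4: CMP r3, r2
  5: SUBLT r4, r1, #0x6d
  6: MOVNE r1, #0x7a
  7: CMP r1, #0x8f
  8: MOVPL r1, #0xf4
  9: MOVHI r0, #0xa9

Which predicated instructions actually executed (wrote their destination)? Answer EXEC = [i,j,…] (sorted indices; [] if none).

0: ✓ CMP  NZCV=1010
1: · MOVVS
2: · MOVEQ
3: · ADDPL
4: ✓ CMP  NZCV=0010
5: · SUBLT
6: ✓ MOVNE  r1←0x7a
7: ✓ CMP  NZCV=1001
8: · MOVPL
9: · MOVHI

EXEC = [6]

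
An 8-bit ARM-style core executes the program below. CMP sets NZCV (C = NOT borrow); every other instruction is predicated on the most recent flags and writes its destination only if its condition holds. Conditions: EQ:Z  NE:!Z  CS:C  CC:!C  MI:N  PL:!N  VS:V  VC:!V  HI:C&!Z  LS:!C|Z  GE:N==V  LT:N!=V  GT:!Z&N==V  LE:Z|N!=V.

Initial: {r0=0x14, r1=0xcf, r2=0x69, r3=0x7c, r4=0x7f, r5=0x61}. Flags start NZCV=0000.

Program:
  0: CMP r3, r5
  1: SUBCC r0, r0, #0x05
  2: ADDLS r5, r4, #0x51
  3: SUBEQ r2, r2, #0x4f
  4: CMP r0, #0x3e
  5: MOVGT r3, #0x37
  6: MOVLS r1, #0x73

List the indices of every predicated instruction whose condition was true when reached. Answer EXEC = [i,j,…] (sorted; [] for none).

0: ✓ CMP  NZCV=0010
1: · SUBCC
2: · ADDLS
3: · SUBEQ
4: ✓ CMP  NZCV=1000
5: · MOVGT
6: ✓ MOVLS  r1←0x73

EXEC = [6]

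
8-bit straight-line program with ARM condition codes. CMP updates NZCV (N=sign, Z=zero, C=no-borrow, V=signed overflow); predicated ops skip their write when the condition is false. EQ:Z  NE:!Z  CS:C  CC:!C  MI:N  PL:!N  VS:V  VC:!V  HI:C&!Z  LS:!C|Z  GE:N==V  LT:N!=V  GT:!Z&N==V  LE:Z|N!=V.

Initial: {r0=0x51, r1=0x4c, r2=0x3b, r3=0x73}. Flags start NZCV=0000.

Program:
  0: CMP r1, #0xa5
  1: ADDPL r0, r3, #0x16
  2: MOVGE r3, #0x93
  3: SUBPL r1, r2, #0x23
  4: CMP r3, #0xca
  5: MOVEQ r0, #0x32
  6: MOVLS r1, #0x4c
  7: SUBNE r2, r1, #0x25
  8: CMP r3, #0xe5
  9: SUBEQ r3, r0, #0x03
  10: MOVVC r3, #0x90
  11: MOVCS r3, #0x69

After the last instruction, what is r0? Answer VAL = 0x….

0: ✓ CMP  NZCV=1001
1: · ADDPL
2: ✓ MOVGE  r3←0x93
3: · SUBPL
4: ✓ CMP  NZCV=1000
5: · MOVEQ
6: ✓ MOVLS  r1←0x4c
7: ✓ SUBNE  r2←0x27
8: ✓ CMP  NZCV=1000
9: · SUBEQ
10: ✓ MOVVC  r3←0x90
11: · MOVCS

VAL = 0x51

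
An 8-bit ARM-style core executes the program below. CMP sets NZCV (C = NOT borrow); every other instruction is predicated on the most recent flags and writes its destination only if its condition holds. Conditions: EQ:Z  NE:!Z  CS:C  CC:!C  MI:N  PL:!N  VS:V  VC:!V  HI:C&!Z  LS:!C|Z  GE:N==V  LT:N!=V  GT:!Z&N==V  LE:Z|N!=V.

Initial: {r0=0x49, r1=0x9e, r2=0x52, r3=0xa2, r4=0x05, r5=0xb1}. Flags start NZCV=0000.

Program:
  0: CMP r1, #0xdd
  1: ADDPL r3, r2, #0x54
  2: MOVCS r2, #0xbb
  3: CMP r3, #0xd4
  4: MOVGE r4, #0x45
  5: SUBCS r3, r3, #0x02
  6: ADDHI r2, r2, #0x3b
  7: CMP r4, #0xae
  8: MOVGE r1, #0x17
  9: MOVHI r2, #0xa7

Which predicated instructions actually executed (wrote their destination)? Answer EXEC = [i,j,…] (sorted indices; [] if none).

0: ✓ CMP  NZCV=1000
1: · ADDPL
2: · MOVCS
3: ✓ CMP  NZCV=1000
4: · MOVGE
5: · SUBCS
6: · ADDHI
7: ✓ CMP  NZCV=0000
8: ✓ MOVGE  r1←0x17
9: · MOVHI

EXEC = [8]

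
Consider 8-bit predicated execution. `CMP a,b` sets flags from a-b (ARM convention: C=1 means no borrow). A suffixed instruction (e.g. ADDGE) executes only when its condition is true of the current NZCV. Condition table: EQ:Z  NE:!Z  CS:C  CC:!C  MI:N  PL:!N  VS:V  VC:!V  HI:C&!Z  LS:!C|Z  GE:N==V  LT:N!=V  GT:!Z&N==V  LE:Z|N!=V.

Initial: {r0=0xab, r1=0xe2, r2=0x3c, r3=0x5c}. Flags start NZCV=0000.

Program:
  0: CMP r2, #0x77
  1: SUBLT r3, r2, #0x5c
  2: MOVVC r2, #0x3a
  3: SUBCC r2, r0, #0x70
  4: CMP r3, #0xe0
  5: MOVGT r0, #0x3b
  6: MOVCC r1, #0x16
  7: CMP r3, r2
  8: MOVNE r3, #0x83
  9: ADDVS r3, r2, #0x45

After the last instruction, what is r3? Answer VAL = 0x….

0: ✓ CMP  NZCV=1000
1: ✓ SUBLT  r3←0xe0
2: ✓ MOVVC  r2←0x3a
3: ✓ SUBCC  r2←0x3b
4: ✓ CMP  NZCV=0110
5: · MOVGT
6: · MOVCC
7: ✓ CMP  NZCV=1010
8: ✓ MOVNE  r3←0x83
9: · ADDVS

VAL = 0x83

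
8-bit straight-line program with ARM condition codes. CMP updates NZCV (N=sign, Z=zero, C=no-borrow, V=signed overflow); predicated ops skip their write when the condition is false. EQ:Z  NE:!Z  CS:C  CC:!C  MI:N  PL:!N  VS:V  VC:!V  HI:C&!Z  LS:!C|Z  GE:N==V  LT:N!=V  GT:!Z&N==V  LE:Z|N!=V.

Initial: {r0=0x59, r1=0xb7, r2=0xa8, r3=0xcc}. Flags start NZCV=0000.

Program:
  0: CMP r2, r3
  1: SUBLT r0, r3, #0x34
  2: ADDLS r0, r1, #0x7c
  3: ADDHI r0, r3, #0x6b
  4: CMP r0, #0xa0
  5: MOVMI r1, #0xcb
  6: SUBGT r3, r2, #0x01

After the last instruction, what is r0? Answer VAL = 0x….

0: ✓ CMP  NZCV=1000
1: ✓ SUBLT  r0←0x98
2: ✓ ADDLS  r0←0x33
3: · ADDHI
4: ✓ CMP  NZCV=1001
5: ✓ MOVMI  r1←0xcb
6: ✓ SUBGT  r3←0xa7

VAL = 0x33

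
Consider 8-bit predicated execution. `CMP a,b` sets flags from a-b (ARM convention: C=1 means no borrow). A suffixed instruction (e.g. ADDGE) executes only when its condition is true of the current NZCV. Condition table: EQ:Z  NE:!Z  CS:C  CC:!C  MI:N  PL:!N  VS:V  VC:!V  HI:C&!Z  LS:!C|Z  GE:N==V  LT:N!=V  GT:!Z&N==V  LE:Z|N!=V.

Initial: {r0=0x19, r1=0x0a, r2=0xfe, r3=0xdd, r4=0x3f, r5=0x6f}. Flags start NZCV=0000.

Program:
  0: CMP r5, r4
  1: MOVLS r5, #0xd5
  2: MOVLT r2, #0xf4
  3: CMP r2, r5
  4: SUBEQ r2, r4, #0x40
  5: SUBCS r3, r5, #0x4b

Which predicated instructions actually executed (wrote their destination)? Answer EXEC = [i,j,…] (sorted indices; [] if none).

[0] flags=0010 → (cmp)
[1] flags=0010 LS?F → skip
[2] flags=0010 LT?F → skip
[3] flags=1010 → (cmp)
[4] flags=1010 EQ?F → skip
[5] flags=1010 CS?T → r3=0x24

EXEC = [5]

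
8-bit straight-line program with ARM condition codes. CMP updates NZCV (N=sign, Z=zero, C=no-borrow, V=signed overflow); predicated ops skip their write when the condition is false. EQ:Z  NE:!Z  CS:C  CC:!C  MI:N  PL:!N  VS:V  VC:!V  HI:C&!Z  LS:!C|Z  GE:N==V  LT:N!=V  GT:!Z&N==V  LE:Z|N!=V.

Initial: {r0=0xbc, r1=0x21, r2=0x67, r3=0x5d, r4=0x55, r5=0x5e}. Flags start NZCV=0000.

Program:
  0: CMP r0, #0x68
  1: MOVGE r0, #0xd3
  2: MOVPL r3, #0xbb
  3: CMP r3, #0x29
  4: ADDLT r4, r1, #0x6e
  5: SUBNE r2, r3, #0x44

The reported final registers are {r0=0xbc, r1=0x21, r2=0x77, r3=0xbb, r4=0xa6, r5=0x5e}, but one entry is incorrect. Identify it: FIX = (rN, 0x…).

FIX = (r4, 0x8f)

[0] flags=0011 → (cmp)
[1] flags=0011 GE?F → skip
[2] flags=0011 PL?T → r3=0xbb
[3] flags=1010 → (cmp)
[4] flags=1010 LT?T → r4=0x8f
[5] flags=1010 NE?T → r2=0x77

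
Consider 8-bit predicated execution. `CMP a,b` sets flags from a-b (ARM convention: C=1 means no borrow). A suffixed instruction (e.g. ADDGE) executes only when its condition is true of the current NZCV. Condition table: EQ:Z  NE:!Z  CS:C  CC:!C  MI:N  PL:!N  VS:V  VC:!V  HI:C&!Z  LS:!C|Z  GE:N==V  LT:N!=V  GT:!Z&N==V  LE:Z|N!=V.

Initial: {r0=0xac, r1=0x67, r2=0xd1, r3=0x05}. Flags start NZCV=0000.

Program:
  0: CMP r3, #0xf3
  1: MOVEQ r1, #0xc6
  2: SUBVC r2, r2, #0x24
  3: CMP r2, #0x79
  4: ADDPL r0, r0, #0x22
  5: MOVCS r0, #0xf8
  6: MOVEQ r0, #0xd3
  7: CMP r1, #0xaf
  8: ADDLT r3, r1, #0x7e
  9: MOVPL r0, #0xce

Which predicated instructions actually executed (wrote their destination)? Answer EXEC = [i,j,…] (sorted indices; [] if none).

[0] flags=0000 → (cmp)
[1] flags=0000 EQ?F → skip
[2] flags=0000 VC?T → r2=0xad
[3] flags=0011 → (cmp)
[4] flags=0011 PL?T → r0=0xce
[5] flags=0011 CS?T → r0=0xf8
[6] flags=0011 EQ?F → skip
[7] flags=1001 → (cmp)
[8] flags=1001 LT?F → skip
[9] flags=1001 PL?F → skip

EXEC = [2,4,5]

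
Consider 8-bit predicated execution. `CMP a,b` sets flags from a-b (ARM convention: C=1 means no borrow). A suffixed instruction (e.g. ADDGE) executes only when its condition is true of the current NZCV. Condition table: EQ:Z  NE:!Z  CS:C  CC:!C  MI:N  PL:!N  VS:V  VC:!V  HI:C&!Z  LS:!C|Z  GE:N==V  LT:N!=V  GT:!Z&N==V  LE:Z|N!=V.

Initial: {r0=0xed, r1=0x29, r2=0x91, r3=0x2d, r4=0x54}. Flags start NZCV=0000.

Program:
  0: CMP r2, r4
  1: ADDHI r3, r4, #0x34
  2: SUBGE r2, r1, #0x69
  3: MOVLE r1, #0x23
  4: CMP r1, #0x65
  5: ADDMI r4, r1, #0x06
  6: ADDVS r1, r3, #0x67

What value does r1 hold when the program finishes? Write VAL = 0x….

0: ✓ CMP  NZCV=0011
1: ✓ ADDHI  r3←0x88
2: · SUBGE
3: ✓ MOVLE  r1←0x23
4: ✓ CMP  NZCV=1000
5: ✓ ADDMI  r4←0x29
6: · ADDVS

VAL = 0x23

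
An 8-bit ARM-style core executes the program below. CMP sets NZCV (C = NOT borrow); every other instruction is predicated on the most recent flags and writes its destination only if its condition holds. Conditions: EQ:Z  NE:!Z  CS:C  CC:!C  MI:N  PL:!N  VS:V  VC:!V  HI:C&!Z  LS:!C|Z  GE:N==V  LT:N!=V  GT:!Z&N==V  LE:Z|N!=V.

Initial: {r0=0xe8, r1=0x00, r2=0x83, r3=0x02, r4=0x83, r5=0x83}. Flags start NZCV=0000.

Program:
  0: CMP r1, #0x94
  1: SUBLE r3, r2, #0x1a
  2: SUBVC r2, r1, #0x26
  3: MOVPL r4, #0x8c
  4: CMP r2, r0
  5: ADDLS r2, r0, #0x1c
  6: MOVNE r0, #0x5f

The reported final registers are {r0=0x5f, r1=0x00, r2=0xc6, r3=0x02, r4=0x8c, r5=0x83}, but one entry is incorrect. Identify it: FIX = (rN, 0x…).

FIX = (r2, 0x04)

0: ✓ CMP  NZCV=0000
1: · SUBLE
2: ✓ SUBVC  r2←0xda
3: ✓ MOVPL  r4←0x8c
4: ✓ CMP  NZCV=1000
5: ✓ ADDLS  r2←0x04
6: ✓ MOVNE  r0←0x5f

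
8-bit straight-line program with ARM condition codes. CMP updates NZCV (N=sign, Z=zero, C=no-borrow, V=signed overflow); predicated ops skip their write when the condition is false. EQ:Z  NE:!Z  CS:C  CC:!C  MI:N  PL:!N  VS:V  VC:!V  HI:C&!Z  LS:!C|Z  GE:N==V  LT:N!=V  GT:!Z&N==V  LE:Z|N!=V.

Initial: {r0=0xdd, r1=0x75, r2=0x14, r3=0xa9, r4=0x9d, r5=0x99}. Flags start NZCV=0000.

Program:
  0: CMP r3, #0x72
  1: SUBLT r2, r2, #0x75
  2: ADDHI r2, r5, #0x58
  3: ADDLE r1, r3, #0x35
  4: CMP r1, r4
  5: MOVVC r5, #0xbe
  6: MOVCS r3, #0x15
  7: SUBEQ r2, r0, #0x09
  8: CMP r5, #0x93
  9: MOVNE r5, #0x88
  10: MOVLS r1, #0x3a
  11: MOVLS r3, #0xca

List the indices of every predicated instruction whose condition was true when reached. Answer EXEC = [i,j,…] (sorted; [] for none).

EXEC = [1,2,3,5,6,9]

[0] flags=0011 → (cmp)
[1] flags=0011 LT?T → r2=0x9f
[2] flags=0011 HI?T → r2=0xf1
[3] flags=0011 LE?T → r1=0xde
[4] flags=0010 → (cmp)
[5] flags=0010 VC?T → r5=0xbe
[6] flags=0010 CS?T → r3=0x15
[7] flags=0010 EQ?F → skip
[8] flags=0010 → (cmp)
[9] flags=0010 NE?T → r5=0x88
[10] flags=0010 LS?F → skip
[11] flags=0010 LS?F → skip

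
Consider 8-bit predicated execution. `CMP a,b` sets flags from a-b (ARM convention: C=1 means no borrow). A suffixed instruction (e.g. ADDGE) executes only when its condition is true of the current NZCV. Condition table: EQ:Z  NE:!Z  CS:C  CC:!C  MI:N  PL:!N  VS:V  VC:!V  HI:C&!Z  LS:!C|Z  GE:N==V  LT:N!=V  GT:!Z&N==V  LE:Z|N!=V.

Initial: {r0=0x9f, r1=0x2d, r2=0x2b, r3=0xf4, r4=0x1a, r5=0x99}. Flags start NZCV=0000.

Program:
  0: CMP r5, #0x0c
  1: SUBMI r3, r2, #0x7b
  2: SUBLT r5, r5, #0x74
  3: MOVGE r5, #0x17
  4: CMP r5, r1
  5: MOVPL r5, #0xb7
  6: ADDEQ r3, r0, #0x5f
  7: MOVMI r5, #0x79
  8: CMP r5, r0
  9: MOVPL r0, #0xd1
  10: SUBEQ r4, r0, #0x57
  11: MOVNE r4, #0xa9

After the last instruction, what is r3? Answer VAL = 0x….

[0] flags=1010 → (cmp)
[1] flags=1010 MI?T → r3=0xb0
[2] flags=1010 LT?T → r5=0x25
[3] flags=1010 GE?F → skip
[4] flags=1000 → (cmp)
[5] flags=1000 PL?F → skip
[6] flags=1000 EQ?F → skip
[7] flags=1000 MI?T → r5=0x79
[8] flags=1001 → (cmp)
[9] flags=1001 PL?F → skip
[10] flags=1001 EQ?F → skip
[11] flags=1001 NE?T → r4=0xa9

VAL = 0xb0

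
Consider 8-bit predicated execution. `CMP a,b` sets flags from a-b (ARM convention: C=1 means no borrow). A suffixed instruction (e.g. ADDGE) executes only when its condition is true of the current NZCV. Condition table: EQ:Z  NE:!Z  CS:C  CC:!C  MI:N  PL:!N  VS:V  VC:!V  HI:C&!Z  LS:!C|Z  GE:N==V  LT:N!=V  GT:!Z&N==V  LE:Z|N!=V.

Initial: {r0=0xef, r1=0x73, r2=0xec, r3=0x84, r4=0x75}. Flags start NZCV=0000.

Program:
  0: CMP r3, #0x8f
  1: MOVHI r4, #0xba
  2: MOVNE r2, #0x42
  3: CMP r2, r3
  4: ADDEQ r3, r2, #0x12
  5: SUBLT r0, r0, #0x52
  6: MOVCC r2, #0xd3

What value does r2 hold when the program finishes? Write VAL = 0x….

VAL = 0xd3

[0] flags=1000 → (cmp)
[1] flags=1000 HI?F → skip
[2] flags=1000 NE?T → r2=0x42
[3] flags=1001 → (cmp)
[4] flags=1001 EQ?F → skip
[5] flags=1001 LT?F → skip
[6] flags=1001 CC?T → r2=0xd3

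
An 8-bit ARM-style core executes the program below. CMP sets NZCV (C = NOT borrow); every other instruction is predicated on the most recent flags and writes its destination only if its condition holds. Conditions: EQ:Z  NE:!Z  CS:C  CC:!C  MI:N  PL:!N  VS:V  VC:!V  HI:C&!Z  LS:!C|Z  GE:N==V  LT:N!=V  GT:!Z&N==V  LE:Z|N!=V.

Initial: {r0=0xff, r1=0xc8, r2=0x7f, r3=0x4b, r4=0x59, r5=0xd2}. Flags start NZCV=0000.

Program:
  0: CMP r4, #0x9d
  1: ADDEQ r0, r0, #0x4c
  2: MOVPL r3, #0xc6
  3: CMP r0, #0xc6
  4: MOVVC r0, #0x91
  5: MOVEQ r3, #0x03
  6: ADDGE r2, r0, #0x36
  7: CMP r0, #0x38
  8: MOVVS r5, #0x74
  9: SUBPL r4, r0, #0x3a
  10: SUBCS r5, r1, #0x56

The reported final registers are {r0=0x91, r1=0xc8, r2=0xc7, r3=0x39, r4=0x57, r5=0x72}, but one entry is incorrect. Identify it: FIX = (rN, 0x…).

0: ✓ CMP  NZCV=1001
1: · ADDEQ
2: · MOVPL
3: ✓ CMP  NZCV=0010
4: ✓ MOVVC  r0←0x91
5: · MOVEQ
6: ✓ ADDGE  r2←0xc7
7: ✓ CMP  NZCV=0011
8: ✓ MOVVS  r5←0x74
9: ✓ SUBPL  r4←0x57
10: ✓ SUBCS  r5←0x72

FIX = (r3, 0x4b)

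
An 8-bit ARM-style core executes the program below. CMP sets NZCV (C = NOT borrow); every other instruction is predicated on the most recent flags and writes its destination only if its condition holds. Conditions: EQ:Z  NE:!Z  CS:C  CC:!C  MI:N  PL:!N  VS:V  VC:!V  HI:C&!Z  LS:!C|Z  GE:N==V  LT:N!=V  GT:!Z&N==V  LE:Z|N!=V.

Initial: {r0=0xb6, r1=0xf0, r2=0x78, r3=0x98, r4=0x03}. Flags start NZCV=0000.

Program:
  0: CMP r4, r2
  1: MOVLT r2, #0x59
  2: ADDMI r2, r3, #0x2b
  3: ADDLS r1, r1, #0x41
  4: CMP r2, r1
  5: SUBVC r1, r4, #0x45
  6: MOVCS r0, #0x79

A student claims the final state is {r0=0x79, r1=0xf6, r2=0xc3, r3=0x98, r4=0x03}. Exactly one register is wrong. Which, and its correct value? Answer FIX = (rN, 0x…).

0: ✓ CMP  NZCV=1000
1: ✓ MOVLT  r2←0x59
2: ✓ ADDMI  r2←0xc3
3: ✓ ADDLS  r1←0x31
4: ✓ CMP  NZCV=1010
5: ✓ SUBVC  r1←0xbe
6: ✓ MOVCS  r0←0x79

FIX = (r1, 0xbe)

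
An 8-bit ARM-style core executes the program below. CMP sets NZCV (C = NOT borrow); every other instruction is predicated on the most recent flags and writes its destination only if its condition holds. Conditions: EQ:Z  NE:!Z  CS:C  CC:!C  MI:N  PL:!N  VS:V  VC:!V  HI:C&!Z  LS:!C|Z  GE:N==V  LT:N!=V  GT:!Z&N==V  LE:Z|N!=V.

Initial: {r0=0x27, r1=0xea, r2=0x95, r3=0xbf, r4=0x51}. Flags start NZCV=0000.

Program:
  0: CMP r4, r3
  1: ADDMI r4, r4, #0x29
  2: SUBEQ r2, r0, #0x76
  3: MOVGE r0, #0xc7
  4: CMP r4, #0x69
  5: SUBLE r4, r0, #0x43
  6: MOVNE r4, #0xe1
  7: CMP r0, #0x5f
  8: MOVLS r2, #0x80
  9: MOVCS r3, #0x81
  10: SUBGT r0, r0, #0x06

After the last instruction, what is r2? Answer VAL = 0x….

[0] flags=1001 → (cmp)
[1] flags=1001 MI?T → r4=0x7a
[2] flags=1001 EQ?F → skip
[3] flags=1001 GE?T → r0=0xc7
[4] flags=0010 → (cmp)
[5] flags=0010 LE?F → skip
[6] flags=0010 NE?T → r4=0xe1
[7] flags=0011 → (cmp)
[8] flags=0011 LS?F → skip
[9] flags=0011 CS?T → r3=0x81
[10] flags=0011 GT?F → skip

VAL = 0x95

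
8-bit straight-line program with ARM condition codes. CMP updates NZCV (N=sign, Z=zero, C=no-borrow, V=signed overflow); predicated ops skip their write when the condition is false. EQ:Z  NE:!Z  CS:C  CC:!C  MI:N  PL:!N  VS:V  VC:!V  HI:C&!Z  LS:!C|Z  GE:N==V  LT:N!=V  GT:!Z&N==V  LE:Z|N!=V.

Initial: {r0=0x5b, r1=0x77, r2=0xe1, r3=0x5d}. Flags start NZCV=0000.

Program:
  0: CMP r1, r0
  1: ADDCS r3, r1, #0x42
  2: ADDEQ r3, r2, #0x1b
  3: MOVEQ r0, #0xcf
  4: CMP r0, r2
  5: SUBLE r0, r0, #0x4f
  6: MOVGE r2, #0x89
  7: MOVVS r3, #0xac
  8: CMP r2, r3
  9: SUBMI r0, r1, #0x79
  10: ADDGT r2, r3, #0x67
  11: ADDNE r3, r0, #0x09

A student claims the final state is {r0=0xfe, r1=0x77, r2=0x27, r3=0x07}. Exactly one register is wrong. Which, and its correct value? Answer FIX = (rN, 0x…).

FIX = (r2, 0x89)

[0] flags=0010 → (cmp)
[1] flags=0010 CS?T → r3=0xb9
[2] flags=0010 EQ?F → skip
[3] flags=0010 EQ?F → skip
[4] flags=0000 → (cmp)
[5] flags=0000 LE?F → skip
[6] flags=0000 GE?T → r2=0x89
[7] flags=0000 VS?F → skip
[8] flags=1000 → (cmp)
[9] flags=1000 MI?T → r0=0xfe
[10] flags=1000 GT?F → skip
[11] flags=1000 NE?T → r3=0x07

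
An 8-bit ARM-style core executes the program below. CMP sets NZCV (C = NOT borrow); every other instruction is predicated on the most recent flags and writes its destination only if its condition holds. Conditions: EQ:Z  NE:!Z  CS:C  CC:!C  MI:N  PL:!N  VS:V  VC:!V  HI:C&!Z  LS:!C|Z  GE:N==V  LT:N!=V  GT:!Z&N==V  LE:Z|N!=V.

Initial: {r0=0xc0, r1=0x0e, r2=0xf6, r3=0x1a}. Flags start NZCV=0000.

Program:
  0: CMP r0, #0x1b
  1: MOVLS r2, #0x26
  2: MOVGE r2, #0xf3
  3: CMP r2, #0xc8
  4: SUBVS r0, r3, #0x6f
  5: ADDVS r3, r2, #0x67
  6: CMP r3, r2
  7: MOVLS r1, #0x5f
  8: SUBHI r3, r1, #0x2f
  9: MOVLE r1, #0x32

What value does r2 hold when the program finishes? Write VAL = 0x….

VAL = 0xf6

0: ✓ CMP  NZCV=1010
1: · MOVLS
2: · MOVGE
3: ✓ CMP  NZCV=0010
4: · SUBVS
5: · ADDVS
6: ✓ CMP  NZCV=0000
7: ✓ MOVLS  r1←0x5f
8: · SUBHI
9: · MOVLE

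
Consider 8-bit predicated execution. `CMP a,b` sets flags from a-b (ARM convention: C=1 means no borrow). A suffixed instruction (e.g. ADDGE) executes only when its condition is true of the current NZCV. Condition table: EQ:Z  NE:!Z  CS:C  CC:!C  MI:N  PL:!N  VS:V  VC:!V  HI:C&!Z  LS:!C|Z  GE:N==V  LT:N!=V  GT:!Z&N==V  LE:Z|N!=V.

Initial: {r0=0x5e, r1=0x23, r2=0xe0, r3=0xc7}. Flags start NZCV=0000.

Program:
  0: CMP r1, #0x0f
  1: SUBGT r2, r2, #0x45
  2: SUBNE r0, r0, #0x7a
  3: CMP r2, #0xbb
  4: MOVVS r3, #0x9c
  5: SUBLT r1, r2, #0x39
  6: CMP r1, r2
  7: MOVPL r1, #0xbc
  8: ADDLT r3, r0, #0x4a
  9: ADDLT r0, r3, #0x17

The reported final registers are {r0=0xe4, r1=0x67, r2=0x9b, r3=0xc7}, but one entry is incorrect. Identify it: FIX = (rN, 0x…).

[0] flags=0010 → (cmp)
[1] flags=0010 GT?T → r2=0x9b
[2] flags=0010 NE?T → r0=0xe4
[3] flags=1000 → (cmp)
[4] flags=1000 VS?F → skip
[5] flags=1000 LT?T → r1=0x62
[6] flags=1001 → (cmp)
[7] flags=1001 PL?F → skip
[8] flags=1001 LT?F → skip
[9] flags=1001 LT?F → skip

FIX = (r1, 0x62)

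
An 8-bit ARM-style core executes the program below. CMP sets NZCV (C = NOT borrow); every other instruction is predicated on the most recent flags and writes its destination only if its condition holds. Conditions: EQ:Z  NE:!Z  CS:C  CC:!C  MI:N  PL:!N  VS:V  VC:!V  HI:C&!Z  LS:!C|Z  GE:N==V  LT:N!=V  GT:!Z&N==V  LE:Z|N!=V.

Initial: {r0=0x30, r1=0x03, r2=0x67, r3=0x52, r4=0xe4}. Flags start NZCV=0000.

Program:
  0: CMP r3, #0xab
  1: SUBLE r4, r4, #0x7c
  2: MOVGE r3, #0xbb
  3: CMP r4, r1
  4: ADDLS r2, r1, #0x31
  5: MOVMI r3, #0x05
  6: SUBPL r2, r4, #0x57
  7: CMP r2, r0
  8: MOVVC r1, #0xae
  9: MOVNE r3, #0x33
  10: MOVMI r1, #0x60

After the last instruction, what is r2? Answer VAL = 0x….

VAL = 0x67

[0] flags=1001 → (cmp)
[1] flags=1001 LE?F → skip
[2] flags=1001 GE?T → r3=0xbb
[3] flags=1010 → (cmp)
[4] flags=1010 LS?F → skip
[5] flags=1010 MI?T → r3=0x05
[6] flags=1010 PL?F → skip
[7] flags=0010 → (cmp)
[8] flags=0010 VC?T → r1=0xae
[9] flags=0010 NE?T → r3=0x33
[10] flags=0010 MI?F → skip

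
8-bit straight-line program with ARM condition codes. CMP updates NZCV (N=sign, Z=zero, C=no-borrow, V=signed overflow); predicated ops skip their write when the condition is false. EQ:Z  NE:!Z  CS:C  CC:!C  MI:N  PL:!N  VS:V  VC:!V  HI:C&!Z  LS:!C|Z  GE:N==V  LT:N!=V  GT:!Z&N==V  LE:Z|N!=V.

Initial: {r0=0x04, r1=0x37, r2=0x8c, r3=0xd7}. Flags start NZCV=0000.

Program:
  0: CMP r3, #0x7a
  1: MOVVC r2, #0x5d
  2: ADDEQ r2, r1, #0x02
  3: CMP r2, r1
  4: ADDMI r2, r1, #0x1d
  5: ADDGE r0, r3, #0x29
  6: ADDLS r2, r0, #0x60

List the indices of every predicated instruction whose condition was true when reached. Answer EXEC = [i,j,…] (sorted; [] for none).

[0] flags=0011 → (cmp)
[1] flags=0011 VC?F → skip
[2] flags=0011 EQ?F → skip
[3] flags=0011 → (cmp)
[4] flags=0011 MI?F → skip
[5] flags=0011 GE?F → skip
[6] flags=0011 LS?F → skip

EXEC = []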